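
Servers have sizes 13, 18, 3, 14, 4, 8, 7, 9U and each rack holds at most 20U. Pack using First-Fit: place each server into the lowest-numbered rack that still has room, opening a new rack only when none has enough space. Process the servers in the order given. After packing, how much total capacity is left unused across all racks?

rack 1: place 13U, 7U left
rack 2: place 18U, 2U left
rack 1: place 3U, 4U left
rack 3: place 14U, 6U left
rack 1: place 4U, 0U left
rack 4: place 8U, 12U left
rack 4: place 7U, 5U left
rack 5: place 9U, 11U left
5 racks × 20U = 100U; used 76U; unused 24U.

24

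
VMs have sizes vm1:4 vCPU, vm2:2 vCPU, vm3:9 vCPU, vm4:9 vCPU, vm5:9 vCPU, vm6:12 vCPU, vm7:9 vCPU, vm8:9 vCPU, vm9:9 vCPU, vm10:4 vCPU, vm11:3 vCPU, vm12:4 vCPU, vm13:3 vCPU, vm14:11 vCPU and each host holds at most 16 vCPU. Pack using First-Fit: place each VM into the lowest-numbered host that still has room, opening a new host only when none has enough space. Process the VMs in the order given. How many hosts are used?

8 hosts

host 1: place vm1 (4 vCPU), 12 vCPU left
host 1: place vm2 (2 vCPU), 10 vCPU left
host 1: place vm3 (9 vCPU), 1 vCPU left
host 2: place vm4 (9 vCPU), 7 vCPU left
host 3: place vm5 (9 vCPU), 7 vCPU left
host 4: place vm6 (12 vCPU), 4 vCPU left
host 5: place vm7 (9 vCPU), 7 vCPU left
host 6: place vm8 (9 vCPU), 7 vCPU left
host 7: place vm9 (9 vCPU), 7 vCPU left
host 2: place vm10 (4 vCPU), 3 vCPU left
host 2: place vm11 (3 vCPU), 0 vCPU left
host 3: place vm12 (4 vCPU), 3 vCPU left
host 3: place vm13 (3 vCPU), 0 vCPU left
host 8: place vm14 (11 vCPU), 5 vCPU left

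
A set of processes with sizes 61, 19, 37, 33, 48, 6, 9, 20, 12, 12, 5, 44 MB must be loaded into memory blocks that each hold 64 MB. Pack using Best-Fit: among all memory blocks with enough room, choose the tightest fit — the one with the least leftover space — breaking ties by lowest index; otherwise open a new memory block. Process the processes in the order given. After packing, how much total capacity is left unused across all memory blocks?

61 MB → memory block 1 (remaining 3 MB)
19 MB → memory block 2 (remaining 45 MB)
37 MB → memory block 2 (remaining 8 MB)
33 MB → memory block 3 (remaining 31 MB)
48 MB → memory block 4 (remaining 16 MB)
6 MB → memory block 2 (remaining 2 MB)
9 MB → memory block 4 (remaining 7 MB)
20 MB → memory block 3 (remaining 11 MB)
12 MB → memory block 5 (remaining 52 MB)
12 MB → memory block 5 (remaining 40 MB)
5 MB → memory block 4 (remaining 2 MB)
44 MB → memory block 6 (remaining 20 MB)
6 memory blocks × 64 MB = 384 MB; used 306 MB; unused 78 MB.

78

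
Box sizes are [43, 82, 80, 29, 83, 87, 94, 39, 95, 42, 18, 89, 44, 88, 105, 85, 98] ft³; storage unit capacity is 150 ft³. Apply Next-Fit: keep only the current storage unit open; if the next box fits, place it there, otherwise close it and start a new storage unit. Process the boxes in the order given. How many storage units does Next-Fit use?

11 storage units

43 ft³ → storage unit 1 (remaining 107 ft³)
82 ft³ → storage unit 1 (remaining 25 ft³)
80 ft³ → storage unit 2 (remaining 70 ft³)
29 ft³ → storage unit 2 (remaining 41 ft³)
83 ft³ → storage unit 3 (remaining 67 ft³)
87 ft³ → storage unit 4 (remaining 63 ft³)
94 ft³ → storage unit 5 (remaining 56 ft³)
39 ft³ → storage unit 5 (remaining 17 ft³)
95 ft³ → storage unit 6 (remaining 55 ft³)
42 ft³ → storage unit 6 (remaining 13 ft³)
18 ft³ → storage unit 7 (remaining 132 ft³)
89 ft³ → storage unit 7 (remaining 43 ft³)
44 ft³ → storage unit 8 (remaining 106 ft³)
88 ft³ → storage unit 8 (remaining 18 ft³)
105 ft³ → storage unit 9 (remaining 45 ft³)
85 ft³ → storage unit 10 (remaining 65 ft³)
98 ft³ → storage unit 11 (remaining 52 ft³)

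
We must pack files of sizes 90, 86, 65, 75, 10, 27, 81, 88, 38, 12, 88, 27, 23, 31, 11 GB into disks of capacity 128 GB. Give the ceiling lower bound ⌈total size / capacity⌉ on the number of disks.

6

Total size = 90 + 86 + 65 + 75 + 10 + 27 + 81 + 88 + 38 + 12 + 88 + 27 + 23 + 31 + 11 = 752 GB.
⌈752 / 128⌉ = 6.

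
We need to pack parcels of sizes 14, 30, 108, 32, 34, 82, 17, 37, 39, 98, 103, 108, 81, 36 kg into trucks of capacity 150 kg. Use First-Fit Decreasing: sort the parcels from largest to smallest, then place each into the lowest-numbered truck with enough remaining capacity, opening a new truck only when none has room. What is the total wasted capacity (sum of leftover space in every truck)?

81

Sorted descending: 108, 108, 103, 98, 82, 81, 39, 37, 36, 34, 32, 30, 17, 14.
108 kg → truck 1 (remaining 42 kg)
108 kg → truck 2 (remaining 42 kg)
103 kg → truck 3 (remaining 47 kg)
98 kg → truck 4 (remaining 52 kg)
82 kg → truck 5 (remaining 68 kg)
81 kg → truck 6 (remaining 69 kg)
39 kg → truck 1 (remaining 3 kg)
37 kg → truck 2 (remaining 5 kg)
36 kg → truck 3 (remaining 11 kg)
34 kg → truck 4 (remaining 18 kg)
32 kg → truck 5 (remaining 36 kg)
30 kg → truck 5 (remaining 6 kg)
17 kg → truck 4 (remaining 1 kg)
14 kg → truck 6 (remaining 55 kg)
6 trucks × 150 kg = 900 kg; used 819 kg; unused 81 kg.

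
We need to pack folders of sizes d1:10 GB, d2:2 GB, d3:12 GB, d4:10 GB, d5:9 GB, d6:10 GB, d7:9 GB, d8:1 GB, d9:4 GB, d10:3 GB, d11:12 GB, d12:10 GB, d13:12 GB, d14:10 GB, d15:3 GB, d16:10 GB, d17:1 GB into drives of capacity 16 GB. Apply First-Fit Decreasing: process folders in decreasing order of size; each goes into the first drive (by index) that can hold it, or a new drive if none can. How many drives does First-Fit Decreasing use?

11 drives

Sorted descending: 12, 12, 12, 10, 10, 10, 10, 10, 10, 9, 9, 4, 3, 3, 2, 1, 1.
drive 1: place 12 GB, 4 GB left
drive 2: place 12 GB, 4 GB left
drive 3: place 12 GB, 4 GB left
drive 4: place 10 GB, 6 GB left
drive 5: place 10 GB, 6 GB left
drive 6: place 10 GB, 6 GB left
drive 7: place 10 GB, 6 GB left
drive 8: place 10 GB, 6 GB left
drive 9: place 10 GB, 6 GB left
drive 10: place 9 GB, 7 GB left
drive 11: place 9 GB, 7 GB left
drive 1: place 4 GB, 0 GB left
drive 2: place 3 GB, 1 GB left
drive 3: place 3 GB, 1 GB left
drive 4: place 2 GB, 4 GB left
drive 2: place 1 GB, 0 GB left
drive 3: place 1 GB, 0 GB left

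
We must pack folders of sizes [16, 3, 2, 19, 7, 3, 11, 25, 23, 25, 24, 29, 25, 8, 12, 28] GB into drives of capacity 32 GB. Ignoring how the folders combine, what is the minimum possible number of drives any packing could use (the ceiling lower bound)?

9 drives

Total size = 16 + 3 + 2 + 19 + 7 + 3 + 11 + 25 + 23 + 25 + 24 + 29 + 25 + 8 + 12 + 28 = 260 GB.
⌈260 / 32⌉ = 9.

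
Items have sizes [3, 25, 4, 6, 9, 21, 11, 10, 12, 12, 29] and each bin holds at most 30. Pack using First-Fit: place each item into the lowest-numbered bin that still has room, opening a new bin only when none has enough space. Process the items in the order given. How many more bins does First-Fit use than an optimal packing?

1

First-Fit: [3,25] [4,6,9,11] [21] [10,12] [12] [29] → 6 bins.
Total size 142; any packing needs at least ⌈142/30⌉ = 5 bins.
An optimal packing achieves that bound: [29] [25,4] [21,9] [12,12,6] [11,10,3] → 5 bins.
Excess: 6 − 5 = 1.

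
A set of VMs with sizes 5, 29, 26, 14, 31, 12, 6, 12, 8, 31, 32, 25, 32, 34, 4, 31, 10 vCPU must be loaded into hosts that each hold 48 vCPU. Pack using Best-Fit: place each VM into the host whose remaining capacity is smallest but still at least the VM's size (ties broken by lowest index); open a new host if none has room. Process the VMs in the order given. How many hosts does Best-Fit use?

9 hosts

host 1: place 5 vCPU, 43 vCPU left
host 1: place 29 vCPU, 14 vCPU left
host 2: place 26 vCPU, 22 vCPU left
host 1: place 14 vCPU, 0 vCPU left
host 3: place 31 vCPU, 17 vCPU left
host 3: place 12 vCPU, 5 vCPU left
host 2: place 6 vCPU, 16 vCPU left
host 2: place 12 vCPU, 4 vCPU left
host 4: place 8 vCPU, 40 vCPU left
host 4: place 31 vCPU, 9 vCPU left
host 5: place 32 vCPU, 16 vCPU left
host 6: place 25 vCPU, 23 vCPU left
host 7: place 32 vCPU, 16 vCPU left
host 8: place 34 vCPU, 14 vCPU left
host 2: place 4 vCPU, 0 vCPU left
host 9: place 31 vCPU, 17 vCPU left
host 8: place 10 vCPU, 4 vCPU left
Final hosts: [5,29,14] [26,6,12,4] [31,12] [8,31] [32] [25] [32] [34,10] [31].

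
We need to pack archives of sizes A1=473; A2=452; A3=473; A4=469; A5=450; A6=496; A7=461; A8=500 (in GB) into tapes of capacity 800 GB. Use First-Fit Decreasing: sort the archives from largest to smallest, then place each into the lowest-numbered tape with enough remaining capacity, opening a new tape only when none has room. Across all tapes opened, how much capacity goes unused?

Sorted descending: 500, 496, 473, 473, 469, 461, 452, 450.
Put 500 GB in tape 1; 300 GB remain.
Put 496 GB in tape 2; 304 GB remain.
Put 473 GB in tape 3; 327 GB remain.
Put 473 GB in tape 4; 327 GB remain.
Put 469 GB in tape 5; 331 GB remain.
Put 461 GB in tape 6; 339 GB remain.
Put 452 GB in tape 7; 348 GB remain.
Put 450 GB in tape 8; 350 GB remain.
8 tapes × 800 GB = 6400 GB; used 3774 GB; unused 2626 GB.

2626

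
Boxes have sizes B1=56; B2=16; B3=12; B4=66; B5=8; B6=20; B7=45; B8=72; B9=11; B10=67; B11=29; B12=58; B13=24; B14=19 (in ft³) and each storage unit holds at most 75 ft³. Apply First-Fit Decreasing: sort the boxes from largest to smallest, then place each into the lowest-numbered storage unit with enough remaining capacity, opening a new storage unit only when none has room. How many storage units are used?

Sorted descending: 72, 67, 66, 58, 56, 45, 29, 24, 20, 19, 16, 12, 11, 8.
Put 72 ft³ in storage unit 1; 3 ft³ remain.
Put 67 ft³ in storage unit 2; 8 ft³ remain.
Put 66 ft³ in storage unit 3; 9 ft³ remain.
Put 58 ft³ in storage unit 4; 17 ft³ remain.
Put 56 ft³ in storage unit 5; 19 ft³ remain.
Put 45 ft³ in storage unit 6; 30 ft³ remain.
Put 29 ft³ in storage unit 6; 1 ft³ remain.
Put 24 ft³ in storage unit 7; 51 ft³ remain.
Put 20 ft³ in storage unit 7; 31 ft³ remain.
Put 19 ft³ in storage unit 5; 0 ft³ remain.
Put 16 ft³ in storage unit 4; 1 ft³ remain.
Put 12 ft³ in storage unit 7; 19 ft³ remain.
Put 11 ft³ in storage unit 7; 8 ft³ remain.
Put 8 ft³ in storage unit 2; 0 ft³ remain.

7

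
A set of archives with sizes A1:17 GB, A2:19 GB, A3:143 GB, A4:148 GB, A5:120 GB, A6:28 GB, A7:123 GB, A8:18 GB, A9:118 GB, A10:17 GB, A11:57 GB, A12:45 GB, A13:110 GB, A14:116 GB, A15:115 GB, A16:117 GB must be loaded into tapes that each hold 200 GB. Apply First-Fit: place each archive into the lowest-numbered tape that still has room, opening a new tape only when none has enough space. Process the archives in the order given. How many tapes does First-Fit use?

9

tape 1: place A1 (17 GB), 183 GB left
tape 1: place A2 (19 GB), 164 GB left
tape 1: place A3 (143 GB), 21 GB left
tape 2: place A4 (148 GB), 52 GB left
tape 3: place A5 (120 GB), 80 GB left
tape 2: place A6 (28 GB), 24 GB left
tape 4: place A7 (123 GB), 77 GB left
tape 1: place A8 (18 GB), 3 GB left
tape 5: place A9 (118 GB), 82 GB left
tape 2: place A10 (17 GB), 7 GB left
tape 3: place A11 (57 GB), 23 GB left
tape 4: place A12 (45 GB), 32 GB left
tape 6: place A13 (110 GB), 90 GB left
tape 7: place A14 (116 GB), 84 GB left
tape 8: place A15 (115 GB), 85 GB left
tape 9: place A16 (117 GB), 83 GB left
Final tapes: [17,19,143,18] [148,28,17] [120,57] [123,45] [118] [110] [116] [115] [117].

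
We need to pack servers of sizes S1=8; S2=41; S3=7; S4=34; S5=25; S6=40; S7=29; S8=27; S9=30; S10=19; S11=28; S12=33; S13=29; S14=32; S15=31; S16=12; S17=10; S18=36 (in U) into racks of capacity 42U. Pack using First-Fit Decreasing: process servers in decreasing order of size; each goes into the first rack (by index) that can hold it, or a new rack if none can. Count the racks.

14 racks

Sorted descending: 41, 40, 36, 34, 33, 32, 31, 30, 29, 29, 28, 27, 25, 19, 12, 10, 8, 7.
41U → rack 1 (remaining 1U)
40U → rack 2 (remaining 2U)
36U → rack 3 (remaining 6U)
34U → rack 4 (remaining 8U)
33U → rack 5 (remaining 9U)
32U → rack 6 (remaining 10U)
31U → rack 7 (remaining 11U)
30U → rack 8 (remaining 12U)
29U → rack 9 (remaining 13U)
29U → rack 10 (remaining 13U)
28U → rack 11 (remaining 14U)
27U → rack 12 (remaining 15U)
25U → rack 13 (remaining 17U)
19U → rack 14 (remaining 23U)
12U → rack 8 (remaining 0U)
10U → rack 6 (remaining 0U)
8U → rack 4 (remaining 0U)
7U → rack 5 (remaining 2U)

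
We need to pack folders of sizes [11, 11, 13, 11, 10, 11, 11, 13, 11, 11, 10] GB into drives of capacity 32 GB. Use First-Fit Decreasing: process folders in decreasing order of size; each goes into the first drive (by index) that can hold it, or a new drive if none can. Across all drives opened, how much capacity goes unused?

Sorted descending: 13, 13, 11, 11, 11, 11, 11, 11, 11, 10, 10.
13 GB → drive 1 (remaining 19 GB)
13 GB → drive 1 (remaining 6 GB)
11 GB → drive 2 (remaining 21 GB)
11 GB → drive 2 (remaining 10 GB)
11 GB → drive 3 (remaining 21 GB)
11 GB → drive 3 (remaining 10 GB)
11 GB → drive 4 (remaining 21 GB)
11 GB → drive 4 (remaining 10 GB)
11 GB → drive 5 (remaining 21 GB)
10 GB → drive 2 (remaining 0 GB)
10 GB → drive 3 (remaining 0 GB)
5 drives × 32 GB = 160 GB; used 123 GB; unused 37 GB.

37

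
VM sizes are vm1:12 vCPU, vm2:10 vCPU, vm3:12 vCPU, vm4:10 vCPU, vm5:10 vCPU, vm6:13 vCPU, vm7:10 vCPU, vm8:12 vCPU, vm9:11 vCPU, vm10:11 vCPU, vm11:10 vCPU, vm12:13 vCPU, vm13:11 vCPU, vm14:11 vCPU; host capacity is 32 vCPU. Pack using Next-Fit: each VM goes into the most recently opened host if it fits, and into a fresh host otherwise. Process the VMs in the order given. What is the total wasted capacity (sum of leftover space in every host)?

vm1 (12 vCPU) → host 1 (remaining 20 vCPU)
vm2 (10 vCPU) → host 1 (remaining 10 vCPU)
vm3 (12 vCPU) → host 2 (remaining 20 vCPU)
vm4 (10 vCPU) → host 2 (remaining 10 vCPU)
vm5 (10 vCPU) → host 2 (remaining 0 vCPU)
vm6 (13 vCPU) → host 3 (remaining 19 vCPU)
vm7 (10 vCPU) → host 3 (remaining 9 vCPU)
vm8 (12 vCPU) → host 4 (remaining 20 vCPU)
vm9 (11 vCPU) → host 4 (remaining 9 vCPU)
vm10 (11 vCPU) → host 5 (remaining 21 vCPU)
vm11 (10 vCPU) → host 5 (remaining 11 vCPU)
vm12 (13 vCPU) → host 6 (remaining 19 vCPU)
vm13 (11 vCPU) → host 6 (remaining 8 vCPU)
vm14 (11 vCPU) → host 7 (remaining 21 vCPU)
7 hosts × 32 vCPU = 224 vCPU; used 156 vCPU; unused 68 vCPU.

68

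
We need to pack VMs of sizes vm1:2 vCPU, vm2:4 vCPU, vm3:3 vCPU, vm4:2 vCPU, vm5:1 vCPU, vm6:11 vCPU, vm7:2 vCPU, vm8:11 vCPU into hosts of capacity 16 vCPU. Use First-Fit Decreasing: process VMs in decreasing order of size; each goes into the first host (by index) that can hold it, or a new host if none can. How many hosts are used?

Sorted descending: 11, 11, 4, 3, 2, 2, 2, 1.
11 vCPU → host 1 (remaining 5 vCPU)
11 vCPU → host 2 (remaining 5 vCPU)
4 vCPU → host 1 (remaining 1 vCPU)
3 vCPU → host 2 (remaining 2 vCPU)
2 vCPU → host 2 (remaining 0 vCPU)
2 vCPU → host 3 (remaining 14 vCPU)
2 vCPU → host 3 (remaining 12 vCPU)
1 vCPU → host 1 (remaining 0 vCPU)
Final hosts: [11,4,1] [11,3,2] [2,2].

3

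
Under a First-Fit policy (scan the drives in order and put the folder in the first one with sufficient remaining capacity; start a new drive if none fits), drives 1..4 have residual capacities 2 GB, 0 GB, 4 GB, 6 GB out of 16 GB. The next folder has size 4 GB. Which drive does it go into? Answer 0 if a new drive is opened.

3

Drives with room: drive 3 (4 GB), drive 4 (6 GB).
The first with room is drive 3.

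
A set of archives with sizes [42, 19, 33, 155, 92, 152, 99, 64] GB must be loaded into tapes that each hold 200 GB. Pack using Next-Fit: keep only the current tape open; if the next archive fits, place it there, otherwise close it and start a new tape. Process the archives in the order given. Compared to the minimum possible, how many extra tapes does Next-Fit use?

Next-Fit: [42,19,33] [155] [92] [152] [99,64] → 5 tapes.
Total size 656 GB; any packing needs at least ⌈656/200⌉ = 4 tapes.
An optimal packing achieves that bound: [155,42] [152,33] [99,92] [64,19] → 4 tapes.
Excess: 5 − 4 = 1.

1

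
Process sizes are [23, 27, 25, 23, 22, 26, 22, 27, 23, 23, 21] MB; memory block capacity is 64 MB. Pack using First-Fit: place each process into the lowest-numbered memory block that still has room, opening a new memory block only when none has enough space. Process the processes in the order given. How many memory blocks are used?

6

Put 23 MB in memory block 1; 41 MB remain.
Put 27 MB in memory block 1; 14 MB remain.
Put 25 MB in memory block 2; 39 MB remain.
Put 23 MB in memory block 2; 16 MB remain.
Put 22 MB in memory block 3; 42 MB remain.
Put 26 MB in memory block 3; 16 MB remain.
Put 22 MB in memory block 4; 42 MB remain.
Put 27 MB in memory block 4; 15 MB remain.
Put 23 MB in memory block 5; 41 MB remain.
Put 23 MB in memory block 5; 18 MB remain.
Put 21 MB in memory block 6; 43 MB remain.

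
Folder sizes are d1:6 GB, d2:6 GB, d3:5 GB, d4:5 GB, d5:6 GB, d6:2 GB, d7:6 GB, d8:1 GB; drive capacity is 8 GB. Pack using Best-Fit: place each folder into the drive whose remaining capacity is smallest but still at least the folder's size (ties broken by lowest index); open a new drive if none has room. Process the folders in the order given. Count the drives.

6

d1 (6 GB) → drive 1 (remaining 2 GB)
d2 (6 GB) → drive 2 (remaining 2 GB)
d3 (5 GB) → drive 3 (remaining 3 GB)
d4 (5 GB) → drive 4 (remaining 3 GB)
d5 (6 GB) → drive 5 (remaining 2 GB)
d6 (2 GB) → drive 1 (remaining 0 GB)
d7 (6 GB) → drive 6 (remaining 2 GB)
d8 (1 GB) → drive 2 (remaining 1 GB)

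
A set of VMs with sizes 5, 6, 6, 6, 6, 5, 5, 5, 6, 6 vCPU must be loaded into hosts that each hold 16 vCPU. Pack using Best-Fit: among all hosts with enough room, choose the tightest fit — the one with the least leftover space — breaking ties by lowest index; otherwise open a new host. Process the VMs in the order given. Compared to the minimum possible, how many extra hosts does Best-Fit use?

0

Best-Fit: [5,6,5] [6,6] [6,5,5] [6,6] → 4 hosts.
Total size 56 vCPU; any packing needs at least ⌈56/16⌉ = 4 hosts.
So 4 is already optimal.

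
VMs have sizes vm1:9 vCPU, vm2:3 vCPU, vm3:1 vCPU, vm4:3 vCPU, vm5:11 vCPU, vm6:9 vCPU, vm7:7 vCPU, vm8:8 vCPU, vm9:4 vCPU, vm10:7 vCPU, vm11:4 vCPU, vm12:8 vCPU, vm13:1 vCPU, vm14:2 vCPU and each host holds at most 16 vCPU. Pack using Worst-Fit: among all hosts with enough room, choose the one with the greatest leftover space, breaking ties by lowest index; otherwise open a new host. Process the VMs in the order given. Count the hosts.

vm1 (9 vCPU) → host 1 (remaining 7 vCPU)
vm2 (3 vCPU) → host 1 (remaining 4 vCPU)
vm3 (1 vCPU) → host 1 (remaining 3 vCPU)
vm4 (3 vCPU) → host 1 (remaining 0 vCPU)
vm5 (11 vCPU) → host 2 (remaining 5 vCPU)
vm6 (9 vCPU) → host 3 (remaining 7 vCPU)
vm7 (7 vCPU) → host 3 (remaining 0 vCPU)
vm8 (8 vCPU) → host 4 (remaining 8 vCPU)
vm9 (4 vCPU) → host 4 (remaining 4 vCPU)
vm10 (7 vCPU) → host 5 (remaining 9 vCPU)
vm11 (4 vCPU) → host 5 (remaining 5 vCPU)
vm12 (8 vCPU) → host 6 (remaining 8 vCPU)
vm13 (1 vCPU) → host 6 (remaining 7 vCPU)
vm14 (2 vCPU) → host 6 (remaining 5 vCPU)

6 hosts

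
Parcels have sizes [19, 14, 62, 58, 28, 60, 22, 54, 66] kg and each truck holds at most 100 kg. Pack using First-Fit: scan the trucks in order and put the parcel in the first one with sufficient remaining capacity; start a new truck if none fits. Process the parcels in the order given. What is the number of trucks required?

5 trucks

truck 1: place 19 kg, 81 kg left
truck 1: place 14 kg, 67 kg left
truck 1: place 62 kg, 5 kg left
truck 2: place 58 kg, 42 kg left
truck 2: place 28 kg, 14 kg left
truck 3: place 60 kg, 40 kg left
truck 3: place 22 kg, 18 kg left
truck 4: place 54 kg, 46 kg left
truck 5: place 66 kg, 34 kg left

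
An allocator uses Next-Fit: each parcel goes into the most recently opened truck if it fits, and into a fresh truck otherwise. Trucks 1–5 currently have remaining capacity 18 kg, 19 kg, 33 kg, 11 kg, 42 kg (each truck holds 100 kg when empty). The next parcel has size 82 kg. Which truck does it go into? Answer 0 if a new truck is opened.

0

Next-Fit only looks at truck 5, which has 42 kg free.
82 kg does not fit, so a new truck is opened.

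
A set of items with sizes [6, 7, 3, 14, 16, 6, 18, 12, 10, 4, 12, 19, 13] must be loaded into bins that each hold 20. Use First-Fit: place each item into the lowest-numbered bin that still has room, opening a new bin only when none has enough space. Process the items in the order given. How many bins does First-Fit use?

9 bins

6 → bin 1 (remaining 14)
7 → bin 1 (remaining 7)
3 → bin 1 (remaining 4)
14 → bin 2 (remaining 6)
16 → bin 3 (remaining 4)
6 → bin 2 (remaining 0)
18 → bin 4 (remaining 2)
12 → bin 5 (remaining 8)
10 → bin 6 (remaining 10)
4 → bin 1 (remaining 0)
12 → bin 7 (remaining 8)
19 → bin 8 (remaining 1)
13 → bin 9 (remaining 7)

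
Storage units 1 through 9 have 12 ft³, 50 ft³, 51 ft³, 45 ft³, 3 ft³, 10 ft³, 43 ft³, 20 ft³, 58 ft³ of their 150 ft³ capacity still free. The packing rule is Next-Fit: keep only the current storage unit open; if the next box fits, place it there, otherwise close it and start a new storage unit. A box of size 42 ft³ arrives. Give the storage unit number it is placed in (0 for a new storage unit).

9

Next-Fit only looks at storage unit 9, which has 58 ft³ free.
42 ft³ fits there.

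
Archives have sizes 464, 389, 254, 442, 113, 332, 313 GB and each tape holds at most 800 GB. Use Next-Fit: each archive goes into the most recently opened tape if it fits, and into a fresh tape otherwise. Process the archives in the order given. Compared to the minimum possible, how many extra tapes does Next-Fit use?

Next-Fit: [464] [389,254] [442,113] [332,313] → 4 tapes.
Total size 2307 GB; any packing needs at least ⌈2307/800⌉ = 3 tapes.
An optimal packing achieves that bound: [464,332] [442,313] [389,254,113] → 3 tapes.
Excess: 4 − 3 = 1.

1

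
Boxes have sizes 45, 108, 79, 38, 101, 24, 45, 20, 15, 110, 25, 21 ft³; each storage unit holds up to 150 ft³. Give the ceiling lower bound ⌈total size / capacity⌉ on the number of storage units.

5

Total size = 45 + 108 + 79 + 38 + 101 + 24 + 45 + 20 + 15 + 110 + 25 + 21 = 631 ft³.
⌈631 / 150⌉ = 5.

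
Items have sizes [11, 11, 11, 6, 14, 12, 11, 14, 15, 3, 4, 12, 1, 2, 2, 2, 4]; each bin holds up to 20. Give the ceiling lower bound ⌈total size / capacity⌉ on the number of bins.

Total size = 11 + 11 + 11 + 6 + 14 + 12 + 11 + 14 + 15 + 3 + 4 + 12 + 1 + 2 + 2 + 2 + 4 = 135.
⌈135 / 20⌉ = 7.

7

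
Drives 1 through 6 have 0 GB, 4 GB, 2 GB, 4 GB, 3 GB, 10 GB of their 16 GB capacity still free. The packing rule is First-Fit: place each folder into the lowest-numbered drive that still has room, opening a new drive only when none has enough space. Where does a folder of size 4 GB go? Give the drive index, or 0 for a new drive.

Drives with room: drive 2 (4 GB), drive 4 (4 GB), drive 6 (10 GB).
The first with room is drive 2.

2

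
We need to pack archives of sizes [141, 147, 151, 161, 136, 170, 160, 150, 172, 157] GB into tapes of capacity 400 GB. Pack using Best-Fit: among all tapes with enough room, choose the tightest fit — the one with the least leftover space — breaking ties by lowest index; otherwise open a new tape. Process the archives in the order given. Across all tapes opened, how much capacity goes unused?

455

Put 141 GB in tape 1; 259 GB remain.
Put 147 GB in tape 1; 112 GB remain.
Put 151 GB in tape 2; 249 GB remain.
Put 161 GB in tape 2; 88 GB remain.
Put 136 GB in tape 3; 264 GB remain.
Put 170 GB in tape 3; 94 GB remain.
Put 160 GB in tape 4; 240 GB remain.
Put 150 GB in tape 4; 90 GB remain.
Put 172 GB in tape 5; 228 GB remain.
Put 157 GB in tape 5; 71 GB remain.
5 tapes × 400 GB = 2000 GB; used 1545 GB; unused 455 GB.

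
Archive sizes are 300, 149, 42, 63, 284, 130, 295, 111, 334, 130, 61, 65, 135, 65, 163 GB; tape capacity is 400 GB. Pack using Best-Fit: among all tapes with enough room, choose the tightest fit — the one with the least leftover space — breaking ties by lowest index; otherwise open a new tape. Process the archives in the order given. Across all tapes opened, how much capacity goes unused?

473

Put 300 GB in tape 1; 100 GB remain.
Put 149 GB in tape 2; 251 GB remain.
Put 42 GB in tape 1; 58 GB remain.
Put 63 GB in tape 2; 188 GB remain.
Put 284 GB in tape 3; 116 GB remain.
Put 130 GB in tape 2; 58 GB remain.
Put 295 GB in tape 4; 105 GB remain.
Put 111 GB in tape 3; 5 GB remain.
Put 334 GB in tape 5; 66 GB remain.
Put 130 GB in tape 6; 270 GB remain.
Put 61 GB in tape 5; 5 GB remain.
Put 65 GB in tape 4; 40 GB remain.
Put 135 GB in tape 6; 135 GB remain.
Put 65 GB in tape 6; 70 GB remain.
Put 163 GB in tape 7; 237 GB remain.
7 tapes × 400 GB = 2800 GB; used 2327 GB; unused 473 GB.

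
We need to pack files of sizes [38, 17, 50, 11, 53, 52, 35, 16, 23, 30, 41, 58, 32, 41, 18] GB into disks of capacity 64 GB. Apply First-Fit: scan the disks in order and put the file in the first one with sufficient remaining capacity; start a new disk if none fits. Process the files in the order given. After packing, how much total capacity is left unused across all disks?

125

disk 1: place 38 GB, 26 GB left
disk 1: place 17 GB, 9 GB left
disk 2: place 50 GB, 14 GB left
disk 2: place 11 GB, 3 GB left
disk 3: place 53 GB, 11 GB left
disk 4: place 52 GB, 12 GB left
disk 5: place 35 GB, 29 GB left
disk 5: place 16 GB, 13 GB left
disk 6: place 23 GB, 41 GB left
disk 6: place 30 GB, 11 GB left
disk 7: place 41 GB, 23 GB left
disk 8: place 58 GB, 6 GB left
disk 9: place 32 GB, 32 GB left
disk 10: place 41 GB, 23 GB left
disk 7: place 18 GB, 5 GB left
10 disks × 64 GB = 640 GB; used 515 GB; unused 125 GB.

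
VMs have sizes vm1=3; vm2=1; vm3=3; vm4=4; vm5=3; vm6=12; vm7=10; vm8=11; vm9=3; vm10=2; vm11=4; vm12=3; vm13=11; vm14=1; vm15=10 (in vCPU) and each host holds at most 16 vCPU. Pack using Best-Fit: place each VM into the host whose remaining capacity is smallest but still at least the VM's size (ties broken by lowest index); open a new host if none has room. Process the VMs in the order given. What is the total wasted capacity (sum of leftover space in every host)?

15

host 1: place vm1 (3 vCPU), 13 vCPU left
host 1: place vm2 (1 vCPU), 12 vCPU left
host 1: place vm3 (3 vCPU), 9 vCPU left
host 1: place vm4 (4 vCPU), 5 vCPU left
host 1: place vm5 (3 vCPU), 2 vCPU left
host 2: place vm6 (12 vCPU), 4 vCPU left
host 3: place vm7 (10 vCPU), 6 vCPU left
host 4: place vm8 (11 vCPU), 5 vCPU left
host 2: place vm9 (3 vCPU), 1 vCPU left
host 1: place vm10 (2 vCPU), 0 vCPU left
host 4: place vm11 (4 vCPU), 1 vCPU left
host 3: place vm12 (3 vCPU), 3 vCPU left
host 5: place vm13 (11 vCPU), 5 vCPU left
host 2: place vm14 (1 vCPU), 0 vCPU left
host 6: place vm15 (10 vCPU), 6 vCPU left
6 hosts × 16 vCPU = 96 vCPU; used 81 vCPU; unused 15 vCPU.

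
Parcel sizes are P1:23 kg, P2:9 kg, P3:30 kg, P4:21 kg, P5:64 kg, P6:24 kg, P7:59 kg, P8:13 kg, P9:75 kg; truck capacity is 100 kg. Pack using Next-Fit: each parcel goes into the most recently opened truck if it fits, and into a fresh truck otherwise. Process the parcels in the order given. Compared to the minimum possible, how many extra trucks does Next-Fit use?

Next-Fit: [23,9,30,21] [64,24] [59,13] [75] → 4 trucks.
Total size 318 kg; any packing needs at least ⌈318/100⌉ = 4 trucks.
So 4 is already optimal.

0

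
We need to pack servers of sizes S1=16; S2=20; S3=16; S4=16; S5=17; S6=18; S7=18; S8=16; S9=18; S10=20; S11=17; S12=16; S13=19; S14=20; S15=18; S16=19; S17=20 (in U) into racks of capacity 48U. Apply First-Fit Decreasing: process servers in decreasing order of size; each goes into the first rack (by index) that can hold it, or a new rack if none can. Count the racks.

8

Sorted descending: 20, 20, 20, 20, 19, 19, 18, 18, 18, 18, 17, 17, 16, 16, 16, 16, 16.
rack 1: place 20U, 28U left
rack 1: place 20U, 8U left
rack 2: place 20U, 28U left
rack 2: place 20U, 8U left
rack 3: place 19U, 29U left
rack 3: place 19U, 10U left
rack 4: place 18U, 30U left
rack 4: place 18U, 12U left
rack 5: place 18U, 30U left
rack 5: place 18U, 12U left
rack 6: place 17U, 31U left
rack 6: place 17U, 14U left
rack 7: place 16U, 32U left
rack 7: place 16U, 16U left
rack 7: place 16U, 0U left
rack 8: place 16U, 32U left
rack 8: place 16U, 16U left
Final racks: [20,20] [20,20] [19,19] [18,18] [18,18] [17,17] [16,16,16] [16,16].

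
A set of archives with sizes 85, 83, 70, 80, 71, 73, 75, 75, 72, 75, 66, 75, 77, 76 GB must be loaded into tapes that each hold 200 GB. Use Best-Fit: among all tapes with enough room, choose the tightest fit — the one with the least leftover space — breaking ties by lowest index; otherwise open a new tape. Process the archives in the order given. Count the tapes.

7

tape 1: place 85 GB, 115 GB left
tape 1: place 83 GB, 32 GB left
tape 2: place 70 GB, 130 GB left
tape 2: place 80 GB, 50 GB left
tape 3: place 71 GB, 129 GB left
tape 3: place 73 GB, 56 GB left
tape 4: place 75 GB, 125 GB left
tape 4: place 75 GB, 50 GB left
tape 5: place 72 GB, 128 GB left
tape 5: place 75 GB, 53 GB left
tape 6: place 66 GB, 134 GB left
tape 6: place 75 GB, 59 GB left
tape 7: place 77 GB, 123 GB left
tape 7: place 76 GB, 47 GB left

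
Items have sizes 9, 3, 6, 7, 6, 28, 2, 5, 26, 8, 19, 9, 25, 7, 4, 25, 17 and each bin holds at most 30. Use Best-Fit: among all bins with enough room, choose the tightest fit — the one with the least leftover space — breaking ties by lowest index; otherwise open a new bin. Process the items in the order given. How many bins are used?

8

Put 9 in bin 1; 21 remain.
Put 3 in bin 1; 18 remain.
Put 6 in bin 1; 12 remain.
Put 7 in bin 1; 5 remain.
Put 6 in bin 2; 24 remain.
Put 28 in bin 3; 2 remain.
Put 2 in bin 3; 0 remain.
Put 5 in bin 1; 0 remain.
Put 26 in bin 4; 4 remain.
Put 8 in bin 2; 16 remain.
Put 19 in bin 5; 11 remain.
Put 9 in bin 5; 2 remain.
Put 25 in bin 6; 5 remain.
Put 7 in bin 2; 9 remain.
Put 4 in bin 4; 0 remain.
Put 25 in bin 7; 5 remain.
Put 17 in bin 8; 13 remain.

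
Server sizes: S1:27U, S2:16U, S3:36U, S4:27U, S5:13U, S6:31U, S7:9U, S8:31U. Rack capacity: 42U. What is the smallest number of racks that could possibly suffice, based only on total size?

Total size = 27 + 16 + 36 + 27 + 13 + 31 + 9 + 31 = 190U.
⌈190 / 42⌉ = 5.

5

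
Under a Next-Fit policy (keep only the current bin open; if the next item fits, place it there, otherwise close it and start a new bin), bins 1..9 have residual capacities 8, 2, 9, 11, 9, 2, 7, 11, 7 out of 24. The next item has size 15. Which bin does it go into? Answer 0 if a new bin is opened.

Next-Fit only looks at bin 9, which has 7 free.
15 does not fit, so a new bin is opened.

0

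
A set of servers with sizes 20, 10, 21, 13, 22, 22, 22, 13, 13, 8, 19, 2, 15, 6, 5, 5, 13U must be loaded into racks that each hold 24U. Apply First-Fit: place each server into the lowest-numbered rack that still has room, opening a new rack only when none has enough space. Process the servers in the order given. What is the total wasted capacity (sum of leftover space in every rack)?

35

Put 20U in rack 1; 4U remain.
Put 10U in rack 2; 14U remain.
Put 21U in rack 3; 3U remain.
Put 13U in rack 2; 1U remain.
Put 22U in rack 4; 2U remain.
Put 22U in rack 5; 2U remain.
Put 22U in rack 6; 2U remain.
Put 13U in rack 7; 11U remain.
Put 13U in rack 8; 11U remain.
Put 8U in rack 7; 3U remain.
Put 19U in rack 9; 5U remain.
Put 2U in rack 1; 2U remain.
Put 15U in rack 10; 9U remain.
Put 6U in rack 8; 5U remain.
Put 5U in rack 8; 0U remain.
Put 5U in rack 9; 0U remain.
Put 13U in rack 11; 11U remain.
11 racks × 24U = 264U; used 229U; unused 35U.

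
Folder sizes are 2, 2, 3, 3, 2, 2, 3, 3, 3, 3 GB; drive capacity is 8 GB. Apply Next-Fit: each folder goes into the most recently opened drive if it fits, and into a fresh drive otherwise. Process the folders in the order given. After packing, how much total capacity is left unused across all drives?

6

Put 2 GB in drive 1; 6 GB remain.
Put 2 GB in drive 1; 4 GB remain.
Put 3 GB in drive 1; 1 GB remain.
Put 3 GB in drive 2; 5 GB remain.
Put 2 GB in drive 2; 3 GB remain.
Put 2 GB in drive 2; 1 GB remain.
Put 3 GB in drive 3; 5 GB remain.
Put 3 GB in drive 3; 2 GB remain.
Put 3 GB in drive 4; 5 GB remain.
Put 3 GB in drive 4; 2 GB remain.
4 drives × 8 GB = 32 GB; used 26 GB; unused 6 GB.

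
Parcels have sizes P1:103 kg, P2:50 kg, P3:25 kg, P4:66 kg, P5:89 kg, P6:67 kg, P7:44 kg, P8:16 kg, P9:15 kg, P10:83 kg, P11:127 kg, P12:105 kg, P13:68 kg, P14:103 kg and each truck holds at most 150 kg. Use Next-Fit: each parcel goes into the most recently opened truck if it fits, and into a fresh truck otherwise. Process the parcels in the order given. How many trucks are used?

9

Put P1 (103 kg) in truck 1; 47 kg remain.
Put P2 (50 kg) in truck 2; 100 kg remain.
Put P3 (25 kg) in truck 2; 75 kg remain.
Put P4 (66 kg) in truck 2; 9 kg remain.
Put P5 (89 kg) in truck 3; 61 kg remain.
Put P6 (67 kg) in truck 4; 83 kg remain.
Put P7 (44 kg) in truck 4; 39 kg remain.
Put P8 (16 kg) in truck 4; 23 kg remain.
Put P9 (15 kg) in truck 4; 8 kg remain.
Put P10 (83 kg) in truck 5; 67 kg remain.
Put P11 (127 kg) in truck 6; 23 kg remain.
Put P12 (105 kg) in truck 7; 45 kg remain.
Put P13 (68 kg) in truck 8; 82 kg remain.
Put P14 (103 kg) in truck 9; 47 kg remain.
Final trucks: [103] [50,25,66] [89] [67,44,16,15] [83] [127] [105] [68] [103].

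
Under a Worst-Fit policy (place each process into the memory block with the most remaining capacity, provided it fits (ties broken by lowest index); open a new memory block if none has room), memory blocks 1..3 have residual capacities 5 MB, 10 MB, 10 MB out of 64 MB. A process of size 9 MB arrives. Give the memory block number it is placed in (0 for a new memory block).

Memory blocks with room: memory block 2 (10 MB), memory block 3 (10 MB).
Most room is memory block 2 with 10 MB free.

2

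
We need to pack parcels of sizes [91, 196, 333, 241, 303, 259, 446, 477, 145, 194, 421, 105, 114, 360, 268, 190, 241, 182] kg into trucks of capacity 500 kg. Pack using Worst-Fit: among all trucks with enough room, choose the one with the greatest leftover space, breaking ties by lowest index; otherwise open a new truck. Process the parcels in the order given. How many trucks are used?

truck 1: place 91 kg, 409 kg left
truck 1: place 196 kg, 213 kg left
truck 2: place 333 kg, 167 kg left
truck 3: place 241 kg, 259 kg left
truck 4: place 303 kg, 197 kg left
truck 3: place 259 kg, 0 kg left
truck 5: place 446 kg, 54 kg left
truck 6: place 477 kg, 23 kg left
truck 1: place 145 kg, 68 kg left
truck 4: place 194 kg, 3 kg left
truck 7: place 421 kg, 79 kg left
truck 2: place 105 kg, 62 kg left
truck 8: place 114 kg, 386 kg left
truck 8: place 360 kg, 26 kg left
truck 9: place 268 kg, 232 kg left
truck 9: place 190 kg, 42 kg left
truck 10: place 241 kg, 259 kg left
truck 10: place 182 kg, 77 kg left

10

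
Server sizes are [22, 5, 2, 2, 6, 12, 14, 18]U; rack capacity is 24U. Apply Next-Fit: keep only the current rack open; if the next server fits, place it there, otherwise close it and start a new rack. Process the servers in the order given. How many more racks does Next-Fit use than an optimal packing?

Next-Fit: [22] [5,2,2,6] [12] [14] [18] → 5 racks.
Total size 81U; any packing needs at least ⌈81/24⌉ = 4 racks.
An optimal packing achieves that bound: [22,2] [18,6] [14,5,2] [12] → 4 racks.
Excess: 5 − 4 = 1.

1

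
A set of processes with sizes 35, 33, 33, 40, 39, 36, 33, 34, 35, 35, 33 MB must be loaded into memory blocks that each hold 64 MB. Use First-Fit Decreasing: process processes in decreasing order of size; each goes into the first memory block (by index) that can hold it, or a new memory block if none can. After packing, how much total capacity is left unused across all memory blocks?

Sorted descending: 40, 39, 36, 35, 35, 35, 34, 33, 33, 33, 33.
Put 40 MB in memory block 1; 24 MB remain.
Put 39 MB in memory block 2; 25 MB remain.
Put 36 MB in memory block 3; 28 MB remain.
Put 35 MB in memory block 4; 29 MB remain.
Put 35 MB in memory block 5; 29 MB remain.
Put 35 MB in memory block 6; 29 MB remain.
Put 34 MB in memory block 7; 30 MB remain.
Put 33 MB in memory block 8; 31 MB remain.
Put 33 MB in memory block 9; 31 MB remain.
Put 33 MB in memory block 10; 31 MB remain.
Put 33 MB in memory block 11; 31 MB remain.
11 memory blocks × 64 MB = 704 MB; used 386 MB; unused 318 MB.

318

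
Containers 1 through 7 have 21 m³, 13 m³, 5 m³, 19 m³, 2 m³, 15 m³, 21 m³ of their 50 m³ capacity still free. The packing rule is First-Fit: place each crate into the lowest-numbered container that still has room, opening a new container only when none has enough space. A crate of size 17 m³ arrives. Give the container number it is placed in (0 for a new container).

1

Containers with room: container 1 (21 m³), container 4 (19 m³), container 7 (21 m³).
The first with room is container 1.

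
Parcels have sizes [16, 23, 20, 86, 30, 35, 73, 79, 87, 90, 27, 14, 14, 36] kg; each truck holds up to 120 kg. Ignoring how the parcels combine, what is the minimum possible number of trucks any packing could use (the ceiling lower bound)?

Total size = 16 + 23 + 20 + 86 + 30 + 35 + 73 + 79 + 87 + 90 + 27 + 14 + 14 + 36 = 630 kg.
⌈630 / 120⌉ = 6.

6 trucks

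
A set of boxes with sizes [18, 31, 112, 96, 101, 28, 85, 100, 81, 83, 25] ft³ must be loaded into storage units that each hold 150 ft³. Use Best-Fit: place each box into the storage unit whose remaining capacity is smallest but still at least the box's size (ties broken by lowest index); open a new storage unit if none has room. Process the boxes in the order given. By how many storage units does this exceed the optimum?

0

Best-Fit: [18,31,96] [112,28] [101,25] [85] [100] [81] [83] → 7 storage units.
7 boxes exceed 75 ft³ (half the capacity), and no two of those can share a storage unit, so at least 7 storage units are needed.
So 7 is already optimal.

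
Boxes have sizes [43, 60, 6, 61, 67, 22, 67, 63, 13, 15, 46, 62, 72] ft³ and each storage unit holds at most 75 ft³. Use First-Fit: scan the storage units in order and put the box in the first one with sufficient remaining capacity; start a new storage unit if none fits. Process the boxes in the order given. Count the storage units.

43 ft³ → storage unit 1 (remaining 32 ft³)
60 ft³ → storage unit 2 (remaining 15 ft³)
6 ft³ → storage unit 1 (remaining 26 ft³)
61 ft³ → storage unit 3 (remaining 14 ft³)
67 ft³ → storage unit 4 (remaining 8 ft³)
22 ft³ → storage unit 1 (remaining 4 ft³)
67 ft³ → storage unit 5 (remaining 8 ft³)
63 ft³ → storage unit 6 (remaining 12 ft³)
13 ft³ → storage unit 2 (remaining 2 ft³)
15 ft³ → storage unit 7 (remaining 60 ft³)
46 ft³ → storage unit 7 (remaining 14 ft³)
62 ft³ → storage unit 8 (remaining 13 ft³)
72 ft³ → storage unit 9 (remaining 3 ft³)

9 storage units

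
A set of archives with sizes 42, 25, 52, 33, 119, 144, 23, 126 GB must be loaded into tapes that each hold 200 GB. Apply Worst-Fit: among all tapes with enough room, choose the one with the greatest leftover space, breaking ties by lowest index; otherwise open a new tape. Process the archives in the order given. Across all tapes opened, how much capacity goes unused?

236

tape 1: place 42 GB, 158 GB left
tape 1: place 25 GB, 133 GB left
tape 1: place 52 GB, 81 GB left
tape 1: place 33 GB, 48 GB left
tape 2: place 119 GB, 81 GB left
tape 3: place 144 GB, 56 GB left
tape 2: place 23 GB, 58 GB left
tape 4: place 126 GB, 74 GB left
4 tapes × 200 GB = 800 GB; used 564 GB; unused 236 GB.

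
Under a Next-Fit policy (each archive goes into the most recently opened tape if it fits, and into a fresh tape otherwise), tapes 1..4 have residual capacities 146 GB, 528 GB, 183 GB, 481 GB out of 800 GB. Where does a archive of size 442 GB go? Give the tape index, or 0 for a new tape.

4

Next-Fit only looks at tape 4, which has 481 GB free.
442 GB fits there.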